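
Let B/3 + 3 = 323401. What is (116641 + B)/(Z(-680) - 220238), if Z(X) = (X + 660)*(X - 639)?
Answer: -1086835/193858 ≈ -5.6063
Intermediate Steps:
B = 970194 (B = -9 + 3*323401 = -9 + 970203 = 970194)
Z(X) = (-639 + X)*(660 + X) (Z(X) = (660 + X)*(-639 + X) = (-639 + X)*(660 + X))
(116641 + B)/(Z(-680) - 220238) = (116641 + 970194)/((-421740 + (-680)² + 21*(-680)) - 220238) = 1086835/((-421740 + 462400 - 14280) - 220238) = 1086835/(26380 - 220238) = 1086835/(-193858) = 1086835*(-1/193858) = -1086835/193858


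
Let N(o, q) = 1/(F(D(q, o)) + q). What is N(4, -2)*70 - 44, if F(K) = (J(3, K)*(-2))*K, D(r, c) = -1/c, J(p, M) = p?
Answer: -184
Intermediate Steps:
F(K) = -6*K (F(K) = (3*(-2))*K = -6*K)
N(o, q) = 1/(q + 6/o) (N(o, q) = 1/(-(-6)/o + q) = 1/(6/o + q) = 1/(q + 6/o))
N(4, -2)*70 - 44 = (4/(6 + 4*(-2)))*70 - 44 = (4/(6 - 8))*70 - 44 = (4/(-2))*70 - 44 = (4*(-½))*70 - 44 = -2*70 - 44 = -140 - 44 = -184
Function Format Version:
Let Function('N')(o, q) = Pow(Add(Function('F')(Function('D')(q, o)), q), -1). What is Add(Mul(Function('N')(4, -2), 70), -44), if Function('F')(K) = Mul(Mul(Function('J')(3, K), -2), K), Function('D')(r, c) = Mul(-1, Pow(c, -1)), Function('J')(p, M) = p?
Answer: -184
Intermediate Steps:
Function('F')(K) = Mul(-6, K) (Function('F')(K) = Mul(Mul(3, -2), K) = Mul(-6, K))
Function('N')(o, q) = Pow(Add(q, Mul(6, Pow(o, -1))), -1) (Function('N')(o, q) = Pow(Add(Mul(-6, Mul(-1, Pow(o, -1))), q), -1) = Pow(Add(Mul(6, Pow(o, -1)), q), -1) = Pow(Add(q, Mul(6, Pow(o, -1))), -1))
Add(Mul(Function('N')(4, -2), 70), -44) = Add(Mul(Mul(4, Pow(Add(6, Mul(4, -2)), -1)), 70), -44) = Add(Mul(Mul(4, Pow(Add(6, -8), -1)), 70), -44) = Add(Mul(Mul(4, Pow(-2, -1)), 70), -44) = Add(Mul(Mul(4, Rational(-1, 2)), 70), -44) = Add(Mul(-2, 70), -44) = Add(-140, -44) = -184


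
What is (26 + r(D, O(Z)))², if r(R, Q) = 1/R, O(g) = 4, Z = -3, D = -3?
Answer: 5929/9 ≈ 658.78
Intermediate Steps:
(26 + r(D, O(Z)))² = (26 + 1/(-3))² = (26 - ⅓)² = (77/3)² = 5929/9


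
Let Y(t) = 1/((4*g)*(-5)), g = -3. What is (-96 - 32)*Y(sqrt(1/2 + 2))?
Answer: -32/15 ≈ -2.1333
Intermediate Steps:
Y(t) = 1/60 (Y(t) = 1/((4*(-3))*(-5)) = 1/(-12*(-5)) = 1/60)
(-96 - 32)*Y(sqrt(1/2 + 2)) = (-96 - 32)*(1/60) = -128*1/60 = -32/15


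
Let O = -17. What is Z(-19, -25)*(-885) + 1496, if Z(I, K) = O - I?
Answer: -274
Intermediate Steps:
Z(I, K) = -17 - I
Z(-19, -25)*(-885) + 1496 = (-17 - 1*(-19))*(-885) + 1496 = (-17 + 19)*(-885) + 1496 = 2*(-885) + 1496 = -1770 + 1496 = -274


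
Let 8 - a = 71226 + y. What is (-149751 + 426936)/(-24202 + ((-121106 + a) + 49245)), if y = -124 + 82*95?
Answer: -16305/10291 ≈ -1.5844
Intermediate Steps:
y = 7666 (y = -124 + 7790 = 7666)
a = -78884 (a = 8 - (71226 + 7666) = 8 - 1*78892 = 8 - 78892 = -78884)
(-149751 + 426936)/(-24202 + ((-121106 + a) + 49245)) = (-149751 + 426936)/(-24202 + ((-121106 - 78884) + 49245)) = 277185/(-24202 + (-199990 + 49245)) = 277185/(-24202 - 150745) = 277185/(-174947) = 277185*(-1/174947) = -16305/10291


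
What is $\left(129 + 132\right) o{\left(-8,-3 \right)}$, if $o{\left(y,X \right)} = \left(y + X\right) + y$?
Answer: $-4959$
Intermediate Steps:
$o{\left(y,X \right)} = X + 2 y$ ($o{\left(y,X \right)} = \left(X + y\right) + y = X + 2 y$)
$\left(129 + 132\right) o{\left(-8,-3 \right)} = \left(129 + 132\right) \left(-3 + 2 \left(-8\right)\right) = 261 \left(-3 - 16\right) = 261 \left(-19\right) = -4959$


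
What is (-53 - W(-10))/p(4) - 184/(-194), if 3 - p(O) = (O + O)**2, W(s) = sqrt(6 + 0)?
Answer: 10753/5917 + sqrt(6)/61 ≈ 1.8575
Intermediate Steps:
W(s) = sqrt(6)
p(O) = 3 - 4*O**2 (p(O) = 3 - (O + O)**2 = 3 - (2*O)**2 = 3 - 4*O**2)
(-53 - W(-10))/p(4) - 184/(-194) = (-53 - sqrt(6))/(3 - 4*4**2) - 184/(-194) = (-53 - sqrt(6))/(3 - 4*16) - 184*(-1/194) = (-53 - sqrt(6))/(3 - 64) + 92/97 = (-53 - sqrt(6))/(-61) + 92/97 = (-53 - sqrt(6))*(-1/61) + 92/97 = (53/61 + sqrt(6)/61) + 92/97 = 10753/5917 + sqrt(6)/61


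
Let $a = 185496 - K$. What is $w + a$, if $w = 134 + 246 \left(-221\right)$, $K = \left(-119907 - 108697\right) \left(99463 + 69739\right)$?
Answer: $38680385272$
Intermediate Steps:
$K = -38680254008$ ($K = \left(-228604\right) 169202 = -38680254008$)
$w = -54232$ ($w = 134 - 54366 = -54232$)
$a = 38680439504$ ($a = 185496 - -38680254008 = 185496 + 38680254008 = 38680439504$)
$w + a = -54232 + 38680439504 = 38680385272$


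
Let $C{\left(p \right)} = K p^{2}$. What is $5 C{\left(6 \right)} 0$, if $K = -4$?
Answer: $0$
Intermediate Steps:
$C{\left(p \right)} = - 4 p^{2}$
$5 C{\left(6 \right)} 0 = 5 \left(- 4 \cdot 6^{2}\right) 0 = 5 \left(\left(-4\right) 36\right) 0 = 5 \left(-144\right) 0 = \left(-720\right) 0 = 0$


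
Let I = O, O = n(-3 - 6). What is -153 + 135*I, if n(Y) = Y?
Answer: -1368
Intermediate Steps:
O = -9 (O = -3 - 6 = -9)
I = -9
-153 + 135*I = -153 + 135*(-9) = -153 - 1215 = -1368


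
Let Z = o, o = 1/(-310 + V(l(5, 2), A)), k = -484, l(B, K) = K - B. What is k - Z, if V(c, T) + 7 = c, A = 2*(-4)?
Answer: -154879/320 ≈ -484.00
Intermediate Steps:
A = -8
V(c, T) = -7 + c
o = -1/320 (o = 1/(-310 + (-7 + (2 - 1*5))) = 1/(-310 + (-7 + (2 - 5))) = 1/(-310 + (-7 - 3)) = 1/(-310 - 10) = 1/(-320) = -1/320 ≈ -0.0031250)
Z = -1/320 ≈ -0.0031250
k - Z = -484 - 1*(-1/320) = -484 + 1/320 = -154879/320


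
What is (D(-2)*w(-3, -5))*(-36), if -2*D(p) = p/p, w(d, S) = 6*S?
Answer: -540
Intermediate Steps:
D(p) = -½ (D(p) = -p/(2*p) = -½*1 = -½)
(D(-2)*w(-3, -5))*(-36) = -3*(-5)*(-36) = -½*(-30)*(-36) = 15*(-36) = -540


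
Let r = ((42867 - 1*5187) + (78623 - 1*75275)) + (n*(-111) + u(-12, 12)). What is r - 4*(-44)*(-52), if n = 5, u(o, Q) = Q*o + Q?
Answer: 31189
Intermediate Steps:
u(o, Q) = Q + Q*o
r = 40341 (r = ((42867 - 1*5187) + (78623 - 1*75275)) + (5*(-111) + 12*(1 - 12)) = ((42867 - 5187) + (78623 - 75275)) + (-555 + 12*(-11)) = (37680 + 3348) + (-555 - 132) = 41028 - 687 = 40341)
r - 4*(-44)*(-52) = 40341 - 4*(-44)*(-52) = 40341 - (-176)*(-52) = 40341 - 1*9152 = 40341 - 9152 = 31189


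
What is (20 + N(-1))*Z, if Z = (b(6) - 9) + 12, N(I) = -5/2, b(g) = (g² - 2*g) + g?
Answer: 1155/2 ≈ 577.50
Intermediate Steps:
b(g) = g² - g
N(I) = -5/2 (N(I) = -5*½ = -5/2)
Z = 33 (Z = (6*(-1 + 6) - 9) + 12 = (6*5 - 9) + 12 = (30 - 9) + 12 = 21 + 12 = 33)
(20 + N(-1))*Z = (20 - 5/2)*33 = (35/2)*33 = 1155/2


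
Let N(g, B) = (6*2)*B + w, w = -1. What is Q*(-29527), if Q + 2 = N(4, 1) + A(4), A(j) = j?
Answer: -383851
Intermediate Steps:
N(g, B) = -1 + 12*B (N(g, B) = (6*2)*B - 1 = 12*B - 1 = -1 + 12*B)
Q = 13 (Q = -2 + ((-1 + 12*1) + 4) = -2 + ((-1 + 12) + 4) = -2 + (11 + 4) = -2 + 15 = 13)
Q*(-29527) = 13*(-29527) = -383851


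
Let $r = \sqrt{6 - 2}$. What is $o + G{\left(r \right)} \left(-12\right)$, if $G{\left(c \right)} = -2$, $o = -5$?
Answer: $19$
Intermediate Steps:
$r = 2$ ($r = \sqrt{4} = 2$)
$o + G{\left(r \right)} \left(-12\right) = -5 - -24 = -5 + 24 = 19$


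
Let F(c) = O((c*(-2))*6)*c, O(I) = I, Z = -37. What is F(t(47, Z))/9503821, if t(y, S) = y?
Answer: -26508/9503821 ≈ -0.0027892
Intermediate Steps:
F(c) = -12*c² (F(c) = ((c*(-2))*6)*c = (-2*c*6)*c = (-12*c)*c = -12*c²)
F(t(47, Z))/9503821 = -12*47²/9503821 = -12*2209*(1/9503821) = -26508*1/9503821 = -26508/9503821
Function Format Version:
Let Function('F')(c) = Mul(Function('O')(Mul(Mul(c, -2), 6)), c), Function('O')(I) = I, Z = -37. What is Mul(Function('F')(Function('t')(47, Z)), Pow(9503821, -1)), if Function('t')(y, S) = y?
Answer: Rational(-26508, 9503821) ≈ -0.0027892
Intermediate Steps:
Function('F')(c) = Mul(-12, Pow(c, 2)) (Function('F')(c) = Mul(Mul(Mul(c, -2), 6), c) = Mul(Mul(Mul(-2, c), 6), c) = Mul(Mul(-12, c), c) = Mul(-12, Pow(c, 2)))
Mul(Function('F')(Function('t')(47, Z)), Pow(9503821, -1)) = Mul(Mul(-12, Pow(47, 2)), Pow(9503821, -1)) = Mul(Mul(-12, 2209), Rational(1, 9503821)) = Mul(-26508, Rational(1, 9503821)) = Rational(-26508, 9503821)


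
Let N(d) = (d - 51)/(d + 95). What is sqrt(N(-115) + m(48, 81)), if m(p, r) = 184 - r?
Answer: sqrt(11130)/10 ≈ 10.550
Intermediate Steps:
N(d) = (-51 + d)/(95 + d)
sqrt(N(-115) + m(48, 81)) = sqrt((-51 - 115)/(95 - 115) + (184 - 1*81)) = sqrt(-166/(-20) + (184 - 81)) = sqrt(-1/20*(-166) + 103) = sqrt(83/10 + 103) = sqrt(1113/10) = sqrt(11130)/10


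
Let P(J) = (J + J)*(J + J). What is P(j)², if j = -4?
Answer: 4096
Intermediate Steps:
P(J) = 4*J² (P(J) = (2*J)*(2*J) = 4*J²)
P(j)² = (4*(-4)²)² = (4*16)² = 64² = 4096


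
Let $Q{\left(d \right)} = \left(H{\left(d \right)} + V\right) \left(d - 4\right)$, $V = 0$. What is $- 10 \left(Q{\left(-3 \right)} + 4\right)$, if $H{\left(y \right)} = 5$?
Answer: $310$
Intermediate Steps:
$Q{\left(d \right)} = -20 + 5 d$ ($Q{\left(d \right)} = \left(5 + 0\right) \left(d - 4\right) = 5 \left(-4 + d\right) = -20 + 5 d$)
$- 10 \left(Q{\left(-3 \right)} + 4\right) = - 10 \left(\left(-20 + 5 \left(-3\right)\right) + 4\right) = - 10 \left(\left(-20 - 15\right) + 4\right) = - 10 \left(-35 + 4\right) = \left(-10\right) \left(-31\right) = 310$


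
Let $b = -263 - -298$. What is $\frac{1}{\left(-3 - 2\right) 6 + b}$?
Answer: $\frac{1}{5} \approx 0.2$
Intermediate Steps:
$b = 35$ ($b = -263 + 298 = 35$)
$\frac{1}{\left(-3 - 2\right) 6 + b} = \frac{1}{\left(-3 - 2\right) 6 + 35} = \frac{1}{\left(-5\right) 6 + 35} = \frac{1}{-30 + 35} = \frac{1}{5}$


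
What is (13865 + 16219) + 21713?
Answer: 51797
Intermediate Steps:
(13865 + 16219) + 21713 = 30084 + 21713 = 51797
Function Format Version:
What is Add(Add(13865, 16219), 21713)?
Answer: 51797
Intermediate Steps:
Add(Add(13865, 16219), 21713) = Add(30084, 21713) = 51797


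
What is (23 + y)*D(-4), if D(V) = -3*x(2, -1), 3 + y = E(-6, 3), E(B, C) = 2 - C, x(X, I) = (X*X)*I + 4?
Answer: 0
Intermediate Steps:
x(X, I) = 4 + I*X² (x(X, I) = X²*I + 4 = I*X² + 4 = 4 + I*X²)
y = -4 (y = -3 + (2 - 1*3) = -3 + (2 - 3) = -3 - 1 = -4)
D(V) = 0 (D(V) = -3*(4 - 1*2²) = -3*(4 - 1*4) = -3*(4 - 4) = -3*0 = 0)
(23 + y)*D(-4) = (23 - 4)*0 = 19*0 = 0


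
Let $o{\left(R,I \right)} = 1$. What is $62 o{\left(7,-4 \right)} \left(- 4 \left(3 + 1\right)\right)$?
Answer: $-992$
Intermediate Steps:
$62 o{\left(7,-4 \right)} \left(- 4 \left(3 + 1\right)\right) = 62 \cdot 1 \left(- 4 \left(3 + 1\right)\right) = 62 \left(\left(-4\right) 4\right) = 62 \left(-16\right) = -992$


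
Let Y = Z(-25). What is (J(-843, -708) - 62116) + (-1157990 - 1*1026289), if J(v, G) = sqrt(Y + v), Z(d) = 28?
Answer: -2246395 + I*sqrt(815) ≈ -2.2464e+6 + 28.548*I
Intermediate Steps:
Y = 28
J(v, G) = sqrt(28 + v)
(J(-843, -708) - 62116) + (-1157990 - 1*1026289) = (sqrt(28 - 843) - 62116) + (-1157990 - 1*1026289) = (sqrt(-815) - 62116) + (-1157990 - 1026289) = (I*sqrt(815) - 62116) - 2184279 = (-62116 + I*sqrt(815)) - 2184279 = -2246395 + I*sqrt(815)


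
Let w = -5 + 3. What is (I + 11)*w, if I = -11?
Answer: 0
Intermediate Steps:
w = -2
(I + 11)*w = (-11 + 11)*(-2) = 0*(-2) = 0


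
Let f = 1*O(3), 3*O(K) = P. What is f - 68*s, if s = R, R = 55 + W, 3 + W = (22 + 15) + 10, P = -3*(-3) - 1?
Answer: -20188/3 ≈ -6729.3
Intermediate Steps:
P = 8 (P = 9 - 1 = 8)
O(K) = 8/3 (O(K) = (⅓)*8 = 8/3)
W = 44 (W = -3 + ((22 + 15) + 10) = -3 + (37 + 10) = -3 + 47 = 44)
R = 99 (R = 55 + 44 = 99)
s = 99
f = 8/3 (f = 1*(8/3) = 8/3 ≈ 2.6667)
f - 68*s = 8/3 - 68*99 = 8/3 - 6732 = -20188/3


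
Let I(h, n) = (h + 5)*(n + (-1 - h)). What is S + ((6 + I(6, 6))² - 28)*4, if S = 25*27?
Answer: 663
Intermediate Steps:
I(h, n) = (5 + h)*(-1 + n - h)
S = 675
S + ((6 + I(6, 6))² - 28)*4 = 675 + ((6 + (-5 - 1*6² - 6*6 + 5*6 + 6*6))² - 28)*4 = 675 + ((6 + (-5 - 1*36 - 36 + 30 + 36))² - 28)*4 = 675 + ((6 + (-5 - 36 - 36 + 30 + 36))² - 28)*4 = 675 + ((6 - 11)² - 28)*4 = 675 + ((-5)² - 28)*4 = 675 + (25 - 28)*4 = 675 - 3*4 = 675 - 12 = 663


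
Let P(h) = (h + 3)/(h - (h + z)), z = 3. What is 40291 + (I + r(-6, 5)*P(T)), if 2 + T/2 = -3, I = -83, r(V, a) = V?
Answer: 40194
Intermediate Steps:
T = -10 (T = -4 + 2*(-3) = -4 - 6 = -10)
P(h) = -1 - h/3 (P(h) = (h + 3)/(h - (h + 3)) = (3 + h)/(h - (3 + h)) = (3 + h)/(h + (-3 - h)) = (3 + h)/(-3) = (3 + h)*(-⅓) = -1 - h/3)
40291 + (I + r(-6, 5)*P(T)) = 40291 + (-83 - 6*(-1 - ⅓*(-10))) = 40291 + (-83 - 6*(-1 + 10/3)) = 40291 + (-83 - 6*7/3) = 40291 + (-83 - 14) = 40291 - 97 = 40194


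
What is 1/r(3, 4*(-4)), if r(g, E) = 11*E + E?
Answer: -1/192 ≈ -0.0052083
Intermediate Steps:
r(g, E) = 12*E
1/r(3, 4*(-4)) = 1/(12*(4*(-4))) = 1/(12*(-16)) = 1/(-192) = -1/192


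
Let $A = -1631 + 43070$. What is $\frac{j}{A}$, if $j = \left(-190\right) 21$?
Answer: $- \frac{70}{727} \approx -0.096286$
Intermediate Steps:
$j = -3990$
$A = 41439$
$\frac{j}{A} = - \frac{3990}{41439} = \left(-3990\right) \frac{1}{41439} = - \frac{70}{727}$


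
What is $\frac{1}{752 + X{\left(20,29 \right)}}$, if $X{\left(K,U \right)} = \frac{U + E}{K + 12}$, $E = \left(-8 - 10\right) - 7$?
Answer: $\frac{8}{6017} \approx 0.0013296$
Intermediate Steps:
$E = -25$ ($E = -18 - 7 = -25$)
$X{\left(K,U \right)} = \frac{-25 + U}{12 + K}$ ($X{\left(K,U \right)} = \frac{U - 25}{K + 12} = \frac{-25 + U}{12 + K}$)
$\frac{1}{752 + X{\left(20,29 \right)}} = \frac{1}{752 + \frac{-25 + 29}{12 + 20}} = \frac{1}{752 + \frac{1}{32} \cdot 4} = \frac{1}{752 + \frac{1}{8}} = \frac{1}{\frac{6017}{8}} = \frac{8}{6017}$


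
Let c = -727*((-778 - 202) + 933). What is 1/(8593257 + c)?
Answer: 1/8627426 ≈ 1.1591e-7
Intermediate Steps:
c = 34169 (c = -727*(-980 + 933) = -727*(-47) = 34169)
1/(8593257 + c) = 1/(8593257 + 34169) = 1/8627426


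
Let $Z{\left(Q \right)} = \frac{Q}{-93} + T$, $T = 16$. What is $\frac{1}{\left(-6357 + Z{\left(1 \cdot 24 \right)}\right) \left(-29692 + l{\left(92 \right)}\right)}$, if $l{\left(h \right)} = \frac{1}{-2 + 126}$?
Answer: $\frac{3844}{723765938253} \approx 5.3111 \cdot 10^{-9}$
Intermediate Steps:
$l{\left(h \right)} = \frac{1}{124}$
$Z{\left(Q \right)} = 16 - \frac{Q}{93}$ ($Z{\left(Q \right)} = \frac{Q}{-93} + 16 = Q \left(- \frac{1}{93}\right) + 16 = - \frac{Q}{93} + 16 = 16 - \frac{Q}{93}$)
$\frac{1}{\left(-6357 + Z{\left(1 \cdot 24 \right)}\right) \left(-29692 + l{\left(92 \right)}\right)} = \frac{1}{\left(-6357 + \left(16 - \frac{1 \cdot 24}{93}\right)\right) \left(-29692 + \frac{1}{124}\right)} = \frac{1}{\left(-6357 + \left(16 - \frac{8}{31}\right)\right) \left(- \frac{3681807}{124}\right)} = \frac{1}{\left(-6357 + \frac{488}{31}\right) \left(- \frac{3681807}{124}\right)} = \frac{1}{\left(- \frac{196579}{31}\right) \left(- \frac{3681807}{124}\right)} = \frac{1}{\frac{723765938253}{3844}} = \frac{3844}{723765938253}$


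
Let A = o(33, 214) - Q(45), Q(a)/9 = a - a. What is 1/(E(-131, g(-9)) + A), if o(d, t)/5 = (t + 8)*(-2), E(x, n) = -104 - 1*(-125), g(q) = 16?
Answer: -1/2199 ≈ -0.00045475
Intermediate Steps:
E(x, n) = 21 (E(x, n) = -104 + 125 = 21)
o(d, t) = -80 - 10*t (o(d, t) = 5*((t + 8)*(-2)) = 5*((8 + t)*(-2)) = 5*(-16 - 2*t) = -80 - 10*t)
Q(a) = 0 (Q(a) = 9*(a - a) = 9*0 = 0)
A = -2220 (A = (-80 - 10*214) - 1*0 = (-80 - 2140) + 0 = -2220 + 0 = -2220)
1/(E(-131, g(-9)) + A) = 1/(21 - 2220) = 1/(-2199) = -1/2199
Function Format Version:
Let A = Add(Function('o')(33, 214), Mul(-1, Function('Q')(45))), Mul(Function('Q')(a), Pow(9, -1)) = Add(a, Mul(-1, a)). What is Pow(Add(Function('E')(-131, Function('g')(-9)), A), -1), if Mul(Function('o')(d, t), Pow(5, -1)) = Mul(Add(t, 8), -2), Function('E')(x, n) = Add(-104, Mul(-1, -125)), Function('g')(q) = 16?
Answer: Rational(-1, 2199) ≈ -0.00045475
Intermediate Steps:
Function('E')(x, n) = 21 (Function('E')(x, n) = Add(-104, 125) = 21)
Function('o')(d, t) = Add(-80, Mul(-10, t)) (Function('o')(d, t) = Mul(5, Mul(Add(t, 8), -2)) = Mul(5, Mul(Add(8, t), -2)) = Mul(5, Add(-16, Mul(-2, t))) = Add(-80, Mul(-10, t)))
Function('Q')(a) = 0 (Function('Q')(a) = Mul(9, Add(a, Mul(-1, a))) = Mul(9, 0) = 0)
A = -2220 (A = Add(Add(-80, Mul(-10, 214)), Mul(-1, 0)) = Add(Add(-80, -2140), 0) = Add(-2220, 0) = -2220)
Pow(Add(Function('E')(-131, Function('g')(-9)), A), -1) = Pow(Add(21, -2220), -1) = Pow(-2199, -1) = Rational(-1, 2199)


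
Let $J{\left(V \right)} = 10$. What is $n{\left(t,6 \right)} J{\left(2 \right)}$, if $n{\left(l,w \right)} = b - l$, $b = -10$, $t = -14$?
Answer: $40$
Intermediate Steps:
$n{\left(l,w \right)} = -10 - l$
$n{\left(t,6 \right)} J{\left(2 \right)} = \left(-10 - -14\right) 10 = \left(-10 + 14\right) 10 = 4 \cdot 10 = 40$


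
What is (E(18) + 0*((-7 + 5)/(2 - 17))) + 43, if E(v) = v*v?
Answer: 367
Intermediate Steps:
E(v) = v²
(E(18) + 0*((-7 + 5)/(2 - 17))) + 43 = (18² + 0*((-7 + 5)/(2 - 17))) + 43 = (324 + 0*(-2/(-15))) + 43 = (324 + 0*(-2*(-1/15))) + 43 = (324 + 0*(2/15)) + 43 = (324 + 0) + 43 = 324 + 43 = 367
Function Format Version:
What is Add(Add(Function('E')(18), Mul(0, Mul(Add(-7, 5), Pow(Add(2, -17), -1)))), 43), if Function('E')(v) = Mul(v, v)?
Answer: 367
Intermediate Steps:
Function('E')(v) = Pow(v, 2)
Add(Add(Function('E')(18), Mul(0, Mul(Add(-7, 5), Pow(Add(2, -17), -1)))), 43) = Add(Add(Pow(18, 2), Mul(0, Mul(Add(-7, 5), Pow(Add(2, -17), -1)))), 43) = Add(Add(324, Mul(0, Mul(-2, Pow(-15, -1)))), 43) = Add(Add(324, Mul(0, Mul(-2, Rational(-1, 15)))), 43) = Add(Add(324, Mul(0, Rational(2, 15))), 43) = Add(Add(324, 0), 43) = Add(324, 43) = 367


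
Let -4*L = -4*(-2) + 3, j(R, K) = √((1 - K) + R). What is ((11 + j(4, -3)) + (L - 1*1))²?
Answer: 969/16 + 29*√2 ≈ 101.57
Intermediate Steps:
j(R, K) = √(1 + R - K)
L = -11/4 (L = -(-4*(-2) + 3)/4 = -(8 + 3)/4 = -¼*11 = -11/4 ≈ -2.7500)
((11 + j(4, -3)) + (L - 1*1))² = ((11 + √(1 + 4 - 1*(-3))) + (-11/4 - 1*1))² = ((11 + √(1 + 4 + 3)) + (-11/4 - 1))² = ((11 + √8) - 15/4)² = ((11 + 2*√2) - 15/4)² = (29/4 + 2*√2)²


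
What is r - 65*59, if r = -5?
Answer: -3840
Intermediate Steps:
r - 65*59 = -5 - 65*59 = -5 - 3835 = -3840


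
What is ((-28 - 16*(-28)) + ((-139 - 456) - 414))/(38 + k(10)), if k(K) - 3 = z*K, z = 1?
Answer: -589/51 ≈ -11.549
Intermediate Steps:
k(K) = 3 + K (k(K) = 3 + 1*K = 3 + K)
((-28 - 16*(-28)) + ((-139 - 456) - 414))/(38 + k(10)) = ((-28 - 16*(-28)) + ((-139 - 456) - 414))/(38 + (3 + 10)) = ((-28 + 448) + (-595 - 414))/(38 + 13) = (420 - 1009)/51 = -589*1/51 = -589/51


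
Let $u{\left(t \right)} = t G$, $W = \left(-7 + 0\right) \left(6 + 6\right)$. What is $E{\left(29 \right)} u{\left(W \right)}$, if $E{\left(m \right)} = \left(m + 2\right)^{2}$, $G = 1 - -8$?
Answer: $-726516$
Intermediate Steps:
$G = 9$ ($G = 1 + 8 = 9$)
$E{\left(m \right)} = \left(2 + m\right)^{2}$
$W = -84$ ($W = \left(-7\right) 12 = -84$)
$u{\left(t \right)} = 9 t$ ($u{\left(t \right)} = t 9 = 9 t$)
$E{\left(29 \right)} u{\left(W \right)} = \left(2 + 29\right)^{2} \cdot 9 \left(-84\right) = 31^{2} \left(-756\right) = 961 \left(-756\right) = -726516$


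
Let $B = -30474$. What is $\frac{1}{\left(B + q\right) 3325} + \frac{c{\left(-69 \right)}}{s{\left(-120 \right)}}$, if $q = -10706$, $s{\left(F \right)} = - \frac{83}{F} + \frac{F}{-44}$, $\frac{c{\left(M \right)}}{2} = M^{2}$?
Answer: $\frac{1720996948435487}{617935755500} \approx 2785.1$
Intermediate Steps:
$c{\left(M \right)} = 2 M^{2}$
$s{\left(F \right)} = - \frac{83}{F} - \frac{F}{44}$ ($s{\left(F \right)} = - \frac{83}{F} + F \left(- \frac{1}{44}\right) = - \frac{83}{F} - \frac{F}{44}$)
$\frac{1}{\left(B + q\right) 3325} + \frac{c{\left(-69 \right)}}{s{\left(-120 \right)}} = \frac{1}{\left(-30474 - 10706\right) 3325} + \frac{2 \left(-69\right)^{2}}{- \frac{83}{-120} - - \frac{30}{11}} = \frac{1}{-41180} \cdot \frac{1}{3325} + \frac{2 \cdot 4761}{\left(-83\right) \left(- \frac{1}{120}\right) + \frac{30}{11}} = \left(- \frac{1}{41180}\right) \frac{1}{3325} + \frac{9522}{\frac{83}{120} + \frac{30}{11}} = - \frac{1}{136923500} + \frac{9522}{\frac{4513}{1320}} = - \frac{1}{136923500} + 9522 \cdot \frac{1320}{4513} = - \frac{1}{136923500} + \frac{12569040}{4513} = \frac{1720996948435487}{617935755500}$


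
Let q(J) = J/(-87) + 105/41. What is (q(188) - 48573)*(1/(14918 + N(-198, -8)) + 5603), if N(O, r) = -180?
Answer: -7153583390302480/26285223 ≈ -2.7215e+8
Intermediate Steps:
q(J) = 105/41 - J/87 (q(J) = J*(-1/87) + 105*(1/41) = -J/87 + 105/41 = 105/41 - J/87)
(q(188) - 48573)*(1/(14918 + N(-198, -8)) + 5603) = ((105/41 - 1/87*188) - 48573)*(1/(14918 - 180) + 5603) = ((105/41 - 188/87) - 48573)*(1/14738 + 5603) = (1427/3567 - 48573)*(1/14738 + 5603) = -173258464/3567*82577015/14738 = -7153583390302480/26285223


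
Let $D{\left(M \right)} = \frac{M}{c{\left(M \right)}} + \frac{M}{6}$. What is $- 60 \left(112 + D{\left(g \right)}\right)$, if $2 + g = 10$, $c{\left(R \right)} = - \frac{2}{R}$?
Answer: $-4880$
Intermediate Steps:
$g = 8$ ($g = -2 + 10 = 8$)
$D{\left(M \right)} = - \frac{M^{2}}{2} + \frac{M}{6}$ ($D{\left(M \right)} = \frac{M}{\left(-2\right) \frac{1}{M}} + \frac{M}{6} = M \left(- \frac{M}{2}\right) + M \frac{1}{6} = - \frac{M^{2}}{2} + \frac{M}{6}$)
$- 60 \left(112 + D{\left(g \right)}\right) = - 60 \left(112 + \frac{1}{6} \cdot 8 \left(1 - 24\right)\right) = - 60 \left(112 + \frac{1}{6} \cdot 8 \left(-23\right)\right) = - 60 \left(112 - \frac{92}{3}\right) = \left(-60\right) \frac{244}{3} = -4880$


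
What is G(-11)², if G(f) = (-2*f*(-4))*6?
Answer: 278784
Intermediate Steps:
G(f) = 48*f (G(f) = (8*f)*6 = 48*f)
G(-11)² = (48*(-11))² = (-528)² = 278784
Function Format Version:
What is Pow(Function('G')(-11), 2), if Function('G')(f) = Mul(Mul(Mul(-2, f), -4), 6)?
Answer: 278784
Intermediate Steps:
Function('G')(f) = Mul(48, f) (Function('G')(f) = Mul(Mul(8, f), 6) = Mul(48, f))
Pow(Function('G')(-11), 2) = Pow(Mul(48, -11), 2) = Pow(-528, 2) = 278784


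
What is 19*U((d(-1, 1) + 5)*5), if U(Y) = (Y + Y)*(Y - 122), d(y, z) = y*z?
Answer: -77520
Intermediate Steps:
U(Y) = 2*Y*(-122 + Y) (U(Y) = (2*Y)*(-122 + Y) = 2*Y*(-122 + Y))
19*U((d(-1, 1) + 5)*5) = 19*(2*((-1*1 + 5)*5)*(-122 + (-1*1 + 5)*5)) = 19*(2*((-1 + 5)*5)*(-122 + (-1 + 5)*5)) = 19*(2*(4*5)*(-122 + 4*5)) = 19*(2*20*(-122 + 20)) = 19*(2*20*(-102)) = 19*(-4080) = -77520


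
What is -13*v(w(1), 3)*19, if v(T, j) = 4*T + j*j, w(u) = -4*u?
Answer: 1729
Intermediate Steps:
v(T, j) = j² + 4*T (v(T, j) = 4*T + j² = j² + 4*T)
-13*v(w(1), 3)*19 = -13*(3² + 4*(-4*1))*19 = -13*(9 + 4*(-4))*19 = -13*(9 - 16)*19 = -13*(-7)*19 = 91*19 = 1729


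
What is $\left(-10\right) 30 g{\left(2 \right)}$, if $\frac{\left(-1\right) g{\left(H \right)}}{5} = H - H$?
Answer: $0$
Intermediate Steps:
$g{\left(H \right)} = 0$ ($g{\left(H \right)} = - 5 \left(H - H\right) = \left(-5\right) 0 = 0$)
$\left(-10\right) 30 g{\left(2 \right)} = \left(-10\right) 30 \cdot 0 = \left(-300\right) 0 = 0$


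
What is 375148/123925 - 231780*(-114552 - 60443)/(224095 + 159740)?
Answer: 335105617716672/3171116825 ≈ 1.0567e+5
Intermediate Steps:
375148/123925 - 231780*(-114552 - 60443)/(224095 + 159740) = 375148*(1/123925) - 231780/(383835/(-174995)) = 375148/123925 - 231780/(383835*(-1/174995)) = 375148/123925 - 231780/(-76767/34999) = 375148/123925 - 231780*(-34999/76767) = 375148/123925 + 2704022740/25589 = 335105617716672/3171116825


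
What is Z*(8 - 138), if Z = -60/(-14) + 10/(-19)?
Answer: -65000/133 ≈ -488.72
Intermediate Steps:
Z = 500/133 (Z = -60*(-1/14) + 10*(-1/19) = 30/7 - 10/19 = 500/133 ≈ 3.7594)
Z*(8 - 138) = 500*(8 - 138)/133 = (500/133)*(-130) = -65000/133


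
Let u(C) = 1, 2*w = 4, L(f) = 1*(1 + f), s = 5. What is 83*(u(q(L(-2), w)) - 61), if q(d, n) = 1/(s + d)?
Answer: -4980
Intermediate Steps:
L(f) = 1 + f
w = 2 (w = (½)*4 = 2)
q(d, n) = 1/(5 + d)
83*(u(q(L(-2), w)) - 61) = 83*(1 - 61) = 83*(-60) = -4980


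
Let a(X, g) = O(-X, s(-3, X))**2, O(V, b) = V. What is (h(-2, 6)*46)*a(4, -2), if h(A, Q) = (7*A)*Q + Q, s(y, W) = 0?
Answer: -57408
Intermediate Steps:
a(X, g) = X**2 (a(X, g) = (-X)**2 = X**2)
h(A, Q) = Q + 7*A*Q (h(A, Q) = 7*A*Q + Q = Q + 7*A*Q)
(h(-2, 6)*46)*a(4, -2) = ((6*(1 + 7*(-2)))*46)*4**2 = ((6*(1 - 14))*46)*16 = ((6*(-13))*46)*16 = -78*46*16 = -3588*16 = -57408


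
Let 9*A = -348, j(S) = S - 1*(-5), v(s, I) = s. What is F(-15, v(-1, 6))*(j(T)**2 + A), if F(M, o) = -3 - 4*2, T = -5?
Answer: 1276/3 ≈ 425.33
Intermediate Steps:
j(S) = 5 + S (j(S) = S + 5 = 5 + S)
A = -116/3 (A = (1/9)*(-348) = -116/3 ≈ -38.667)
F(M, o) = -11 (F(M, o) = -3 - 8 = -11)
F(-15, v(-1, 6))*(j(T)**2 + A) = -11*((5 - 5)**2 - 116/3) = -11*(0**2 - 116/3) = -11*(0 - 116/3) = -11*(-116/3) = 1276/3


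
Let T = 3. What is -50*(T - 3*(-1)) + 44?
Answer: -256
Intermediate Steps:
-50*(T - 3*(-1)) + 44 = -50*(3 - 3*(-1)) + 44 = -50*(3 + 3) + 44 = -50*6 + 44 = -300 + 44 = -256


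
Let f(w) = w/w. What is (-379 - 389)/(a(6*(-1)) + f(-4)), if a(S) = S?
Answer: 768/5 ≈ 153.60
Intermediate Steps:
f(w) = 1
(-379 - 389)/(a(6*(-1)) + f(-4)) = (-379 - 389)/(6*(-1) + 1) = -768/(-6 + 1) = -768/(-5) = -768*(-⅕) = 768/5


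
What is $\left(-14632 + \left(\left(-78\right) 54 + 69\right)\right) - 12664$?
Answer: $-31439$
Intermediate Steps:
$\left(-14632 + \left(\left(-78\right) 54 + 69\right)\right) - 12664 = \left(-14632 + \left(-4212 + 69\right)\right) - 12664 = \left(-14632 - 4143\right) - 12664 = -18775 - 12664 = -31439$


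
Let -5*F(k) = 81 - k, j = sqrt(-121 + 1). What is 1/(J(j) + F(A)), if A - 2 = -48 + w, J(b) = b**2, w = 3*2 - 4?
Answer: -1/145 ≈ -0.0068966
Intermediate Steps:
j = 2*I*sqrt(30) (j = sqrt(-120) = 2*I*sqrt(30) ≈ 10.954*I)
w = 2 (w = 6 - 4 = 2)
A = -44 (A = 2 + (-48 + 2) = 2 - 46 = -44)
F(k) = -81/5 + k/5 (F(k) = -(81 - k)/5 = -81/5 + k/5)
1/(J(j) + F(A)) = 1/((2*I*sqrt(30))**2 + (-81/5 + (1/5)*(-44))) = 1/(-120 + (-81/5 - 44/5)) = 1/(-120 - 25) = 1/(-145) = -1/145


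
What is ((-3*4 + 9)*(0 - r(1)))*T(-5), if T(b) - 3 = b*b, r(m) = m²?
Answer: 84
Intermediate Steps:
T(b) = 3 + b² (T(b) = 3 + b*b = 3 + b²)
((-3*4 + 9)*(0 - r(1)))*T(-5) = ((-3*4 + 9)*(0 - 1*1²))*(3 + (-5)²) = ((-12 + 9)*(0 - 1*1))*(3 + 25) = -3*(0 - 1)*28 = -3*(-1)*28 = 3*28 = 84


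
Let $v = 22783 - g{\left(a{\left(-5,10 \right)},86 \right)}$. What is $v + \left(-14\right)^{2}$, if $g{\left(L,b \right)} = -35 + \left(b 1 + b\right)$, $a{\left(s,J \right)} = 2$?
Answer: $22842$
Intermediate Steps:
$g{\left(L,b \right)} = -35 + 2 b$ ($g{\left(L,b \right)} = -35 + \left(b + b\right) = -35 + 2 b$)
$v = 22646$ ($v = 22783 - \left(-35 + 2 \cdot 86\right) = 22783 - \left(-35 + 172\right) = 22783 - 137 = 22646$)
$v + \left(-14\right)^{2} = 22646 + \left(-14\right)^{2} = 22646 + 196 = 22842$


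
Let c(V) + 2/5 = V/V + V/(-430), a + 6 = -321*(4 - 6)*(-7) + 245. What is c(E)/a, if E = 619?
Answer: 361/1829650 ≈ 0.00019731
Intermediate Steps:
a = -4255 (a = -6 + (-321*(4 - 6)*(-7) + 245) = -6 + (-(-642)*(-7) + 245) = -6 + (-321*14 + 245) = -6 + (-4494 + 245) = -6 - 4249 = -4255)
c(V) = ⅗ - V/430 (c(V) = -⅖ + (V/V + V/(-430)) = -⅖ + (1 + V*(-1/430)) = -⅖ + (1 - V/430) = ⅗ - V/430)
c(E)/a = (⅗ - 1/430*619)/(-4255) = (⅗ - 619/430)*(-1/4255) = -361/430*(-1/4255) = 361/1829650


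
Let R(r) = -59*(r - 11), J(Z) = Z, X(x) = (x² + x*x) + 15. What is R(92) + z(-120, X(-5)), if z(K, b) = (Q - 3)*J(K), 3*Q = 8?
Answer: -4739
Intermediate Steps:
Q = 8/3 (Q = (⅓)*8 = 8/3 ≈ 2.6667)
X(x) = 15 + 2*x² (X(x) = (x² + x²) + 15 = 2*x² + 15 = 15 + 2*x²)
z(K, b) = -K/3 (z(K, b) = (8/3 - 3)*K = -K/3)
R(r) = 649 - 59*r (R(r) = -59*(-11 + r) = 649 - 59*r)
R(92) + z(-120, X(-5)) = (649 - 59*92) - ⅓*(-120) = (649 - 5428) + 40 = -4779 + 40 = -4739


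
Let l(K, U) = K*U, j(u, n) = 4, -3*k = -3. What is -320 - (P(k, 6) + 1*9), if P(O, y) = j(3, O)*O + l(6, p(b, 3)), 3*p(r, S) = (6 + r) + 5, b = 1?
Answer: -357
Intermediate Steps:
k = 1 (k = -⅓*(-3) = 1)
p(r, S) = 11/3 + r/3 (p(r, S) = ((6 + r) + 5)/3 = (11 + r)/3 = 11/3 + r/3)
P(O, y) = 24 + 4*O (P(O, y) = 4*O + 6*(11/3 + (⅓)*1) = 4*O + 6*(11/3 + ⅓) = 4*O + 6*4 = 4*O + 24 = 24 + 4*O)
-320 - (P(k, 6) + 1*9) = -320 - ((24 + 4*1) + 1*9) = -320 - ((24 + 4) + 9) = -320 - (28 + 9) = -320 - 1*37 = -320 - 37 = -357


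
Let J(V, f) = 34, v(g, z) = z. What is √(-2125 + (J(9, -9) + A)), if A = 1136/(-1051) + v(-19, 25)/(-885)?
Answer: 4*I*√4524976370073/186027 ≈ 45.74*I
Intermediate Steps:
A = -206327/186027 (A = 1136/(-1051) + 25/(-885) = 1136*(-1/1051) + 25*(-1/885) = -1136/1051 - 5/177 = -206327/186027 ≈ -1.1091)
√(-2125 + (J(9, -9) + A)) = √(-2125 + (34 - 206327/186027)) = √(-2125 + 6118591/186027) = √(-389188784/186027) = 4*I*√4524976370073/186027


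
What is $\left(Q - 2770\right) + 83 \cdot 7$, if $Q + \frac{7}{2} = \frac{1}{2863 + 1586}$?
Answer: $- \frac{19508863}{8898} \approx -2192.5$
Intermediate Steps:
$Q = - \frac{31141}{8898}$ ($Q = - \frac{7}{2} + \frac{1}{2863 + 1586} = - \frac{7}{2} + \frac{1}{4449} = - \frac{31141}{8898} \approx -3.4998$)
$\left(Q - 2770\right) + 83 \cdot 7 = \left(- \frac{31141}{8898} - 2770\right) + 83 \cdot 7 = - \frac{24678601}{8898} + 581 = - \frac{19508863}{8898}$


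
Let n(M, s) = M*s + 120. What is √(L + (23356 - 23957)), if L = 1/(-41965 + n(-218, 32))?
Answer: 3*I*√159164173718/48821 ≈ 24.515*I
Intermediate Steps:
n(M, s) = 120 + M*s
L = -1/48821 (L = 1/(-41965 + (120 - 218*32)) = 1/(-41965 + (120 - 6976)) = 1/(-41965 - 6856) = 1/(-48821) = -1/48821 ≈ -2.0483e-5)
√(L + (23356 - 23957)) = √(-1/48821 + (23356 - 23957)) = √(-1/48821 - 601) = √(-29341422/48821) = 3*I*√159164173718/48821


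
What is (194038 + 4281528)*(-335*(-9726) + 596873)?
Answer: 17253678401978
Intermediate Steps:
(194038 + 4281528)*(-335*(-9726) + 596873) = 4475566*(3258210 + 596873) = 4475566*3855083 = 17253678401978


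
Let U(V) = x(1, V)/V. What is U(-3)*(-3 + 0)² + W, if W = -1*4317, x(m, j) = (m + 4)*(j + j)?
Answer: -4227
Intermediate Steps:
x(m, j) = 2*j*(4 + m) (x(m, j) = (4 + m)*(2*j) = 2*j*(4 + m))
U(V) = 10 (U(V) = (2*V*(4 + 1))/V = (2*V*5)/V = (10*V)/V = 10)
W = -4317
U(-3)*(-3 + 0)² + W = 10*(-3 + 0)² - 4317 = 10*(-3)² - 4317 = 10*9 - 4317 = 90 - 4317 = -4227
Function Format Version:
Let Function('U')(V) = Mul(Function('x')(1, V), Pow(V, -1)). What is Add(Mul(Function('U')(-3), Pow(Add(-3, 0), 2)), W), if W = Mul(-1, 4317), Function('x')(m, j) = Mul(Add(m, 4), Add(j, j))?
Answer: -4227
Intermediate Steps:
Function('x')(m, j) = Mul(2, j, Add(4, m)) (Function('x')(m, j) = Mul(Add(4, m), Mul(2, j)) = Mul(2, j, Add(4, m)))
Function('U')(V) = 10 (Function('U')(V) = Mul(Mul(2, V, Add(4, 1)), Pow(V, -1)) = Mul(Mul(2, V, 5), Pow(V, -1)) = Mul(Mul(10, V), Pow(V, -1)) = 10)
W = -4317
Add(Mul(Function('U')(-3), Pow(Add(-3, 0), 2)), W) = Add(Mul(10, Pow(Add(-3, 0), 2)), -4317) = Add(Mul(10, Pow(-3, 2)), -4317) = Add(Mul(10, 9), -4317) = Add(90, -4317) = -4227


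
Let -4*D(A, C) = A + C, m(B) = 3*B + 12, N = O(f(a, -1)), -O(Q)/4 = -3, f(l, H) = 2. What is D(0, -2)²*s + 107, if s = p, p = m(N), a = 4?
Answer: 119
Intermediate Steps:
O(Q) = 12 (O(Q) = -4*(-3) = 12)
N = 12
m(B) = 12 + 3*B
p = 48 (p = 12 + 3*12 = 12 + 36 = 48)
s = 48
D(A, C) = -A/4 - C/4 (D(A, C) = -(A + C)/4 = -A/4 - C/4)
D(0, -2)²*s + 107 = (-¼*0 - ¼*(-2))²*48 + 107 = (0 + ½)²*48 + 107 = (½)²*48 + 107 = (¼)*48 + 107 = 12 + 107 = 119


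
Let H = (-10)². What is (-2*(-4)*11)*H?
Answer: 8800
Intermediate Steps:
H = 100
(-2*(-4)*11)*H = (-2*(-4)*11)*100 = (8*11)*100 = 88*100 = 8800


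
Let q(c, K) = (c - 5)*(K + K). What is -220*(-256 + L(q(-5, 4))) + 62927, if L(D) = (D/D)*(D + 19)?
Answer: 132667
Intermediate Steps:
q(c, K) = 2*K*(-5 + c) (q(c, K) = (-5 + c)*(2*K) = 2*K*(-5 + c))
L(D) = 19 + D (L(D) = 1*(19 + D) = 19 + D)
-220*(-256 + L(q(-5, 4))) + 62927 = -220*(-256 + (19 + 2*4*(-5 - 5))) + 62927 = -220*(-256 + (19 + 2*4*(-10))) + 62927 = -220*(-256 + (19 - 80)) + 62927 = -220*(-256 - 61) + 62927 = -220*(-317) + 62927 = 69740 + 62927 = 132667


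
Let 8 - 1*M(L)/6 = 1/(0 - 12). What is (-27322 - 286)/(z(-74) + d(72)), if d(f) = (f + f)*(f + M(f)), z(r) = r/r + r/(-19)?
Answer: -524552/329781 ≈ -1.5906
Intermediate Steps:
M(L) = 97/2 (M(L) = 48 - 6/(0 - 12) = 48 - 6/(-12) = 48 - 6*(-1/12) = 48 + ½ = 97/2)
z(r) = 1 - r/19 (z(r) = 1 + r*(-1/19) = 1 - r/19)
d(f) = 2*f*(97/2 + f) (d(f) = (f + f)*(f + 97/2) = (2*f)*(97/2 + f) = 2*f*(97/2 + f))
(-27322 - 286)/(z(-74) + d(72)) = (-27322 - 286)/((1 - 1/19*(-74)) + 72*(97 + 2*72)) = -27608/((1 + 74/19) + 72*(97 + 144)) = -27608/(93/19 + 72*241) = -27608/(93/19 + 17352) = -27608/329781/19 = -27608*19/329781 = -524552/329781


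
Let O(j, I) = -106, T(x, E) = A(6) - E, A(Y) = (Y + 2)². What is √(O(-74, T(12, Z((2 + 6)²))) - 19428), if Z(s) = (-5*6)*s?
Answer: I*√19534 ≈ 139.76*I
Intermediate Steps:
A(Y) = (2 + Y)²
Z(s) = -30*s
T(x, E) = 64 - E (T(x, E) = (2 + 6)² - E = 8² - E = 64 - E)
√(O(-74, T(12, Z((2 + 6)²))) - 19428) = √(-106 - 19428) = √(-19534) = I*√19534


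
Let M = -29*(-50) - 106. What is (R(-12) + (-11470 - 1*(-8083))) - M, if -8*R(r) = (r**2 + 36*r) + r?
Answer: -9387/2 ≈ -4693.5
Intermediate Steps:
R(r) = -37*r/8 - r**2/8 (R(r) = -((r**2 + 36*r) + r)/8 = -(r**2 + 37*r)/8 = -37*r/8 - r**2/8)
M = 1344 (M = 1450 - 106 = 1344)
(R(-12) + (-11470 - 1*(-8083))) - M = (-1/8*(-12)*(37 - 12) + (-11470 - 1*(-8083))) - 1*1344 = (-1/8*(-12)*25 + (-11470 + 8083)) - 1344 = (75/2 - 3387) - 1344 = -6699/2 - 1344 = -9387/2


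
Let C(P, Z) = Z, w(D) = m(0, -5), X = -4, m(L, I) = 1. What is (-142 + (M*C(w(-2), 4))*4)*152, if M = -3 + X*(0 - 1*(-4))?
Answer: -67792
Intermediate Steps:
w(D) = 1
M = -19 (M = -3 - 4*(0 - 1*(-4)) = -3 - 4*(0 + 4) = -3 - 4*4 = -3 - 16 = -19)
(-142 + (M*C(w(-2), 4))*4)*152 = (-142 - 19*4*4)*152 = (-142 - 76*4)*152 = (-142 - 304)*152 = -446*152 = -67792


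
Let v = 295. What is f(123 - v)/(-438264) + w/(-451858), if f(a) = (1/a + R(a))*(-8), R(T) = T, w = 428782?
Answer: -2026821039781/2128855766004 ≈ -0.95207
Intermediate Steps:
f(a) = -8*a - 8/a (f(a) = (1/a + a)*(-8) = (a + 1/a)*(-8) = -8*a - 8/a)
f(123 - v)/(-438264) + w/(-451858) = (-8*(123 - 1*295) - 8/(123 - 1*295))/(-438264) + 428782/(-451858) = (-8*(123 - 295) - 8/(123 - 295))*(-1/438264) + 428782*(-1/451858) = (-8*(-172) - 8/(-172))*(-1/438264) - 214391/225929 = (1376 - 8*(-1/172))*(-1/438264) - 214391/225929 = (1376 + 2/43)*(-1/438264) - 214391/225929 = (59170/43)*(-1/438264) - 214391/225929 = -29585/9422676 - 214391/225929 = -2026821039781/2128855766004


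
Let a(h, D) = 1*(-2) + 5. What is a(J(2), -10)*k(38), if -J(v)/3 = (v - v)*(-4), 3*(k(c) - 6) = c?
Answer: 56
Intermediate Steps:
k(c) = 6 + c/3
J(v) = 0 (J(v) = -3*(v - v)*(-4) = -0*(-4) = -3*0 = 0)
a(h, D) = 3 (a(h, D) = -2 + 5 = 3)
a(J(2), -10)*k(38) = 3*(6 + (⅓)*38) = 3*(6 + 38/3) = 3*(56/3) = 56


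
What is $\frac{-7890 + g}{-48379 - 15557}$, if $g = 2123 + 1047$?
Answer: $\frac{295}{3996} \approx 0.073824$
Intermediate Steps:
$g = 3170$
$\frac{-7890 + g}{-48379 - 15557} = \frac{-7890 + 3170}{-48379 - 15557} = - \frac{4720}{-63936} = \left(-4720\right) \left(- \frac{1}{63936}\right) = \frac{295}{3996}$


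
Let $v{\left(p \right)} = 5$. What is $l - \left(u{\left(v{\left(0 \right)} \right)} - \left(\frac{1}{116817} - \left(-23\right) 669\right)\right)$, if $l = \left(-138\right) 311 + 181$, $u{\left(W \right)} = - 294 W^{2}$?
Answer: $- \frac{2336339999}{116817} \approx -20000.0$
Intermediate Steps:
$l = -42737$ ($l = -42918 + 181 = -42737$)
$l - \left(u{\left(v{\left(0 \right)} \right)} - \left(\frac{1}{116817} - \left(-23\right) 669\right)\right) = -42737 - \left(- 294 \cdot 5^{2} - \left(\frac{1}{116817} - \left(-23\right) 669\right)\right) = -42737 - \left(\left(-294\right) 25 - \left(\frac{1}{116817} - -15387\right)\right) = -42737 - \left(-7350 - \left(\frac{1}{116817} + 15387\right)\right) = -42737 - \left(-7350 - \frac{1797463180}{116817}\right) = -42737 - - \frac{2656068130}{116817} = -42737 + \frac{2656068130}{116817} = - \frac{2336339999}{116817}$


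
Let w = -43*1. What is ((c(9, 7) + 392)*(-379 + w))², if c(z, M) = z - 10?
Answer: 27225660004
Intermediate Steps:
w = -43
c(z, M) = -10 + z
((c(9, 7) + 392)*(-379 + w))² = (((-10 + 9) + 392)*(-379 - 43))² = ((-1 + 392)*(-422))² = (391*(-422))² = (-165002)² = 27225660004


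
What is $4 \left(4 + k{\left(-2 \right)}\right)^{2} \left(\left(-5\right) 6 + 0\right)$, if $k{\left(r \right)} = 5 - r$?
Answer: $-14520$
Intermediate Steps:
$4 \left(4 + k{\left(-2 \right)}\right)^{2} \left(\left(-5\right) 6 + 0\right) = 4 \left(4 + \left(5 - -2\right)\right)^{2} \left(\left(-5\right) 6 + 0\right) = 4 \left(4 + \left(5 + 2\right)\right)^{2} \left(-30 + 0\right) = 4 \left(4 + 7\right)^{2} \left(-30\right) = 4 \cdot 11^{2} \left(-30\right) = 4 \cdot 121 \left(-30\right) = 484 \left(-30\right) = -14520$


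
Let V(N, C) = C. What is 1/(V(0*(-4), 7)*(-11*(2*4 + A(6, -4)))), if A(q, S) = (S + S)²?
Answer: -1/5544 ≈ -0.00018038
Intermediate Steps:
A(q, S) = 4*S² (A(q, S) = (2*S)² = 4*S²)
1/(V(0*(-4), 7)*(-11*(2*4 + A(6, -4)))) = 1/(7*(-11*(2*4 + 4*(-4)²))) = 1/(7*(-11*(8 + 4*16))) = 1/(7*(-11*(8 + 64))) = 1/(7*(-11*72)) = 1/(7*(-792)) = 1/(-5544) = -1/5544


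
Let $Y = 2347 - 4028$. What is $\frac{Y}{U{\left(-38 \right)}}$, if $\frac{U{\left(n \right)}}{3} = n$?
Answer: $\frac{1681}{114} \approx 14.746$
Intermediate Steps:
$Y = -1681$
$U{\left(n \right)} = 3 n$
$\frac{Y}{U{\left(-38 \right)}} = - \frac{1681}{3 \left(-38\right)} = - \frac{1681}{-114} = \left(-1681\right) \left(- \frac{1}{114}\right) = \frac{1681}{114}$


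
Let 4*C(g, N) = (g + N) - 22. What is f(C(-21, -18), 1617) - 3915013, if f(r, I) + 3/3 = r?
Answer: -15660117/4 ≈ -3.9150e+6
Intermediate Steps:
C(g, N) = -11/2 + N/4 + g/4 (C(g, N) = ((g + N) - 22)/4 = ((N + g) - 22)/4 = (-22 + N + g)/4 = -11/2 + N/4 + g/4)
f(r, I) = -1 + r
f(C(-21, -18), 1617) - 3915013 = (-1 + (-11/2 + (¼)*(-18) + (¼)*(-21))) - 3915013 = (-1 + (-11/2 - 9/2 - 21/4)) - 3915013 = (-1 - 61/4) - 3915013 = -65/4 - 3915013 = -15660117/4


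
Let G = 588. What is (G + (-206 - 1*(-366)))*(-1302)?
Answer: -973896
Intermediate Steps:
(G + (-206 - 1*(-366)))*(-1302) = (588 + (-206 - 1*(-366)))*(-1302) = (588 + (-206 + 366))*(-1302) = (588 + 160)*(-1302) = 748*(-1302) = -973896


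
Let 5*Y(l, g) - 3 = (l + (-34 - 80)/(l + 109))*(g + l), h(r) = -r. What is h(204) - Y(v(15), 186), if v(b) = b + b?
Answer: -1018293/695 ≈ -1465.2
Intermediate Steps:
v(b) = 2*b
Y(l, g) = ⅗ + (g + l)*(l - 114/(109 + l))/5 (Y(l, g) = ⅗ + ((l + (-34 - 80)/(l + 109))*(g + l))/5 = ⅗ + ((l - 114/(109 + l))*(g + l))/5 = ⅗ + ((g + l)*(l - 114/(109 + l)))/5 = ⅗ + (g + l)*(l - 114/(109 + l))/5)
h(204) - Y(v(15), 186) = -1*204 - (327 + (2*15)³ - 114*186 - 222*15 + 109*(2*15)² + 186*(2*15)² + 109*186*(2*15))/(5*(109 + 2*15)) = -204 - (327 + 30³ - 21204 - 111*30 + 109*30² + 186*30² + 109*186*30)/(5*(109 + 30)) = -204 - (327 + 27000 - 21204 - 3330 + 109*900 + 186*900 + 608220)/(5*139) = -204 - (327 + 27000 - 21204 - 3330 + 98100 + 167400 + 608220)/(5*139) = -204 - 876513/(5*139) = -204 - 1*876513/695 = -204 - 876513/695 = -1018293/695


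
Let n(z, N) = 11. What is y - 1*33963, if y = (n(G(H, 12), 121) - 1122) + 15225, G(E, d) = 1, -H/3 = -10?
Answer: -19849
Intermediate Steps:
H = 30 (H = -3*(-10) = 30)
y = 14114 (y = (11 - 1122) + 15225 = -1111 + 15225 = 14114)
y - 1*33963 = 14114 - 1*33963 = 14114 - 33963 = -19849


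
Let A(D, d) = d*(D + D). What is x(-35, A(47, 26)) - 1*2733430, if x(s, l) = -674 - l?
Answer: -2736548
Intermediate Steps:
A(D, d) = 2*D*d (A(D, d) = d*(2*D) = 2*D*d)
x(-35, A(47, 26)) - 1*2733430 = (-674 - 2*47*26) - 1*2733430 = (-674 - 1*2444) - 2733430 = (-674 - 2444) - 2733430 = -3118 - 2733430 = -2736548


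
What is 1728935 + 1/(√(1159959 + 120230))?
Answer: 1728935 + √1280189/1280189 ≈ 1.7289e+6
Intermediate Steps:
1728935 + 1/(√(1159959 + 120230)) = 1728935 + 1/(√1280189) = 1728935 + √1280189/1280189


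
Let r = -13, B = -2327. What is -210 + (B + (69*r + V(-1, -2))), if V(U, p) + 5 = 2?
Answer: -3437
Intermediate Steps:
V(U, p) = -3 (V(U, p) = -5 + 2 = -3)
-210 + (B + (69*r + V(-1, -2))) = -210 + (-2327 + (69*(-13) - 3)) = -210 + (-2327 + (-897 - 3)) = -210 + (-2327 - 900) = -210 - 3227 = -3437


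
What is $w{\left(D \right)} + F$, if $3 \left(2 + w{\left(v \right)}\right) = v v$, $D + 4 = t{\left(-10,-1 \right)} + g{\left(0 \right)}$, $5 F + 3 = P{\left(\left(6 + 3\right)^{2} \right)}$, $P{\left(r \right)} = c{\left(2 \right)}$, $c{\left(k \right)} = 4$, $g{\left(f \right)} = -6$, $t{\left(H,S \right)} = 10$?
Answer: $- \frac{9}{5} \approx -1.8$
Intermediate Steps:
$P{\left(r \right)} = 4$
$F = \frac{1}{5}$ ($F = - \frac{3}{5} + \frac{1}{5} \cdot 4 = - \frac{3}{5} + \frac{4}{5} = \frac{1}{5} \approx 0.2$)
$D = 0$ ($D = -4 + \left(10 - 6\right) = -4 + 4 = 0$)
$w{\left(v \right)} = -2 + \frac{v^{2}}{3}$ ($w{\left(v \right)} = -2 + \frac{v v}{3} = -2 + \frac{v^{2}}{3}$)
$w{\left(D \right)} + F = \left(-2 + \frac{0^{2}}{3}\right) + \frac{1}{5} = \left(-2 + \frac{1}{3} \cdot 0\right) + \frac{1}{5} = \left(-2 + 0\right) + \frac{1}{5} = -2 + \frac{1}{5} = - \frac{9}{5}$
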